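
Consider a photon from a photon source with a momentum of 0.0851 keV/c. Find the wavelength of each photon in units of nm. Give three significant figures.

14.6 nm

Take h = 6.62607015e-34 J·s, c = 2.99792458e8 m/s, 1 eV = 1.602176634e-19 J.
First convert: p = 0.0851 keV/c = 4.5480e-26 kg·m/s.
Apply λ = h/p: λ = 1.457e-8 m.
Converting to nm: λ = 14.57 nm ≈ 14.6 nm.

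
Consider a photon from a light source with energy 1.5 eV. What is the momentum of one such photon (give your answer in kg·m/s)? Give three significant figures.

Use c = 2.99792458e8 m/s, 1 eV = 1.602176634e-19 J.
Convert to SI: E = 1.5 eV = 2.4033e-19 J.
For a photon p = E/c, so p = 8.016e-28 kg·m/s.
So p ≈ 8.02e-28 kg·m/s.

8.02e-28 kg·m/s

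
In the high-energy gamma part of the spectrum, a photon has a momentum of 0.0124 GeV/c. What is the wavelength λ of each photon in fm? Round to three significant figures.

In SI units: p = 0.0124 GeV/c = 6.6269e-21 kg·m/s.
For a photon λ = h/p, so λ = 9.999e-14 m.
Converting to fm: λ = 99.99 fm ≈ 100 fm.

100 fm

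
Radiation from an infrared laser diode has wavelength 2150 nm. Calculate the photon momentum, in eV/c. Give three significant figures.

Convert to SI: λ = 2150 nm = 2.15e-6 m.
For a photon p = h/λ, so p = 3.082e-28 kg·m/s.
Converting to eV/c: p = 0.5767 eV/c ≈ 0.577 eV/c.

0.577 eV/c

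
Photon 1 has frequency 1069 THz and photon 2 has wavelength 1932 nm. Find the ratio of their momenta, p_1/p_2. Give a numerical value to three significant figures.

6.89

p_1 = 2.363e-27 kg·m/s (from frequency = 1069 THz, via p = hf/c).
p_2 = 3.430e-28 kg·m/s (from wavelength = 1932 nm, via p = h/λ).
Ratio = 2.363e-27 / 3.430e-28 = 6.89.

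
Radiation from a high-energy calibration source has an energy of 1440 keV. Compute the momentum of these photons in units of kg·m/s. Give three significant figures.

In SI units: E = 1440 keV = 2.3071·10^-13 J.
Apply p = E/c: p = 7.696·10^-22 kg·m/s.
So p ≈ 7.70·10^-22 kg·m/s.

7.70·10^-22 kg·m/s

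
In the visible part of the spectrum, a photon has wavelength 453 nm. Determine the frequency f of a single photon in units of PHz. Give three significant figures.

0.662 PHz

Use c = 2.99792458e8 m/s.
First convert: λ = 453 nm = 4.53e-7 m.
The photon relation is f = c/λ, giving f = 6.618e14 Hz.
Converting to PHz: f = 0.6618 PHz ≈ 0.662 PHz.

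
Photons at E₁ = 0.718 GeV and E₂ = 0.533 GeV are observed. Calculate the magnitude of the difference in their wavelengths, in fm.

0.599 fm

Using λ = hc/E: λ₁ = 1.727·10^-15 m, λ₂ = 2.326·10^-15 m.
|Δλ| = |1.727·10^-15 − 2.326·10^-15| = 5.99·10^-16 m = 0.599 fm.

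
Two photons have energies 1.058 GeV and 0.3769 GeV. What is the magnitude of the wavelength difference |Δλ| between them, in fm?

2.12 fm

Using λ = hc/E: λ₁ = 1.1719 × 10^-15 m, λ₂ = 3.2896 × 10^-15 m.
|Δλ| = |1.1719 × 10^-15 − 3.2896 × 10^-15| = 2.12 × 10^-15 m = 2.12 fm.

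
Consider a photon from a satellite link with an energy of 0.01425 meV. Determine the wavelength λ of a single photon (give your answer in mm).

(h = 6.62607015·10^-34 J·s, c = 2.99792458·10^8 m/s, 1 eV = 1.602176634·10^-19 J.)
First convert: E = 0.01425 meV = 2.2831·10^-24 J.
For a photon λ = hc/E, so λ = 0.08701 m.
Converting to mm: λ = 87.01 mm ≈ 87.0 mm.

87.0 mm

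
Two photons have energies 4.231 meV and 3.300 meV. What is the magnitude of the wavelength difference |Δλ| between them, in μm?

Using λ = hc/E: λ₁ = 2.9304·10^-4 m, λ₂ = 3.7571·10^-4 m.
|Δλ| = |2.9304·10^-4 − 3.7571·10^-4| = 8.27·10^-5 m = 82.7 μm.

82.7 μm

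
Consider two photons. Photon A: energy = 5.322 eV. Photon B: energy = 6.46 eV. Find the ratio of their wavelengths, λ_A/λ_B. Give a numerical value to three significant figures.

λ_A = 2.330 × 10^-7 m (from energy = 5.322 eV, via λ = hc/E).
λ_B = 1.919 × 10^-7 m (from energy = 6.46 eV, via λ = hc/E).
Ratio = 2.330 × 10^-7 / 1.919 × 10^-7 = 1.21.

1.21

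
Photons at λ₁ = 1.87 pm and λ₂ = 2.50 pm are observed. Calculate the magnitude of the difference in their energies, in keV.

167 keV

Using E = hc/λ: E₁ = 1.062e-13 J, E₂ = 7.946e-14 J.
|ΔE| = |1.062e-13 − 7.946e-14| = 2.68e-14 J = 167 keV.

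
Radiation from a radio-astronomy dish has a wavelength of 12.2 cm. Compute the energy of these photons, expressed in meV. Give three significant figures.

Use h = 6.62607015 × 10^-34 J·s, c = 2.99792458 × 10^8 m/s, 1 eV = 1.602176634 × 10^-19 J.
First convert: λ = 12.2 cm = 0.122 m.
For a photon E = hc/λ, so E = 1.628 × 10^-24 J.
Converting to meV: E = 0.01016 meV ≈ 0.0102 meV.

0.0102 meV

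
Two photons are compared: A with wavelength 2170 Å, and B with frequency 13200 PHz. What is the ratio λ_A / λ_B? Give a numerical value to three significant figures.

λ_A = 2.170e-7 m (from wavelength = 2170 Å, via λ given directly).
λ_B = 2.271e-11 m (from frequency = 13200 PHz, via λ = c/f).
Ratio = 2.170e-7 / 2.271e-11 = 9550.

9550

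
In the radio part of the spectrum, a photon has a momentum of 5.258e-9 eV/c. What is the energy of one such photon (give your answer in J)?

8.42e-28 J

Convert to SI: p = 5.258e-9 eV/c = 2.8100e-36 kg·m/s.
Apply E = pc: E = 8.424e-28 J.
So E ≈ 8.42e-28 J.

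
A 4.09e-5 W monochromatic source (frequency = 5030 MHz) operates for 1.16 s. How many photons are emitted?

1.42e19 photons

Total energy: E_total = P·t = 4.09e-5 × 1.16 = 4.744e-5 J.
Per-photon energy: E = 3.333e-24 J.
N = E_total / E_photon = 1.42e19.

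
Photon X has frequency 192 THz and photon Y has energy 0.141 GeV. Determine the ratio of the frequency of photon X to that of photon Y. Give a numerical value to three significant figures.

5.63e-9

f_X = 1.920e14 Hz (from frequency = 192 THz, via f given directly).
f_Y = 3.409e22 Hz (from energy = 0.141 GeV, via f = E/h).
Ratio = 1.920e14 / 3.409e22 = 5.63e-9.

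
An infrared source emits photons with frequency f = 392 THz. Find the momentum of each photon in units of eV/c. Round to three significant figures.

1.62 eV/c

Take h = 6.62607015e-34 J·s, c = 2.99792458e8 m/s, 1 eV = 1.602176634e-19 J.
In SI units: f = 392 THz = 3.92e14 Hz.
Since p = hf/c for a photon, p = 8.664e-28 kg·m/s.
Converting to eV/c: p = 1.621 eV/c ≈ 1.62 eV/c.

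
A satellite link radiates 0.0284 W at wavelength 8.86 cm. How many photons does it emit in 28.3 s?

3.58 × 10^23 photons

Total energy: E_total = P·t = 0.0284 × 28.3 = 0.8037 J.
Per-photon energy: E = 2.242 × 10^-24 J.
N = E_total / E_photon = 3.58 × 10^23.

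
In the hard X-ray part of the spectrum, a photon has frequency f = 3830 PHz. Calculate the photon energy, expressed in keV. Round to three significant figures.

Use h = 6.62607015e-34 J·s, 1 eV = 1.602176634e-19 J.
In SI units: f = 3830 PHz = 3.83e18 Hz.
Apply E = hf: E = 2.538e-15 J.
Converting to keV: E = 15.84 keV ≈ 15.8 keV.

15.8 keV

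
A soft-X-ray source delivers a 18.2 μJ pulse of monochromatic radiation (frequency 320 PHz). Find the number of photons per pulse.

8.58e10 photons

Per-photon energy: E = 2.120e-16 J (from frequency = 320 PHz).
N = E_total / E_photon = 1.82e-5 J / 2.120e-16 J = 8.58e10.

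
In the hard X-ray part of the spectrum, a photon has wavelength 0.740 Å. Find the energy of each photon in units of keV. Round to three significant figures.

16.8 keV

Convert to SI: λ = 0.740 Å = 7.40e-11 m.
Since E = hc/λ for a photon, E = 2.684e-15 J.
Converting to keV: E = 16.75 keV ≈ 16.8 keV.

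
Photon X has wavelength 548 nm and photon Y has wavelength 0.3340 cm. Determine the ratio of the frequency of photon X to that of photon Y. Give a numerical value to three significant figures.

f_X = 5.471e14 Hz (from wavelength = 548 nm, via f = c/λ).
f_Y = 8.976e10 Hz (from wavelength = 0.3340 cm, via f = c/λ).
Ratio = 5.471e14 / 8.976e10 = 6090.

6090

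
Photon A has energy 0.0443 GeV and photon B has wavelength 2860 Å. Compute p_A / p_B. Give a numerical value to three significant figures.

1.02·10^7

p_A = 2.368·10^-20 kg·m/s (from energy = 0.0443 GeV, via p = E/c).
p_B = 2.317·10^-27 kg·m/s (from wavelength = 2860 Å, via p = h/λ).
Ratio = 2.368·10^-20 / 2.317·10^-27 = 1.02·10^7.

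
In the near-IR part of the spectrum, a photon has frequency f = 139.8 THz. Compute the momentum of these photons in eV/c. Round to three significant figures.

Use h = 6.62607015e-34 J·s, c = 2.99792458e8 m/s, 1 eV = 1.602176634e-19 J.
Convert to SI: f = 139.8 THz = 1.398e14 Hz.
Apply p = hf/c: p = 3.090e-28 kg·m/s.
Converting to eV/c: p = 0.5782 eV/c ≈ 0.578 eV/c.

0.578 eV/c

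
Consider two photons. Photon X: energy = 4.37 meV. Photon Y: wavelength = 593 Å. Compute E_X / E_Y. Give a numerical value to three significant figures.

E_X = 7.002e-22 J (from energy = 4.37 meV, via E given directly).
E_Y = 3.350e-18 J (from wavelength = 593 Å, via E = hc/λ).
Ratio = 7.002e-22 / 3.350e-18 = 2.09e-4.

2.09e-4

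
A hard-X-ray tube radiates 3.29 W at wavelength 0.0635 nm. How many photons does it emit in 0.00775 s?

8.15 × 10^12 photons

Total energy: E_total = P·t = 3.29 × 0.00775 = 0.02550 J.
Per-photon energy: E = 3.128 × 10^-15 J.
N = E_total / E_photon = 8.15 × 10^12.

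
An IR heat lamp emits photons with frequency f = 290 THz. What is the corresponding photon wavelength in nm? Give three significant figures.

1030 nm

First convert: f = 290 THz = 2.90 × 10^14 Hz.
Apply λ = c/f: λ = 1.034 × 10^-6 m.
Converting to nm: λ = 1034 nm ≈ 1030 nm.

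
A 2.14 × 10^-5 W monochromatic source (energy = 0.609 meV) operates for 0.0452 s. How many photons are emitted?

Total energy: E_total = P·t = 2.14 × 10^-5 × 0.0452 = 9.673 × 10^-7 J.
Per-photon energy: E = 9.757 × 10^-23 J.
N = E_total / E_photon = 9.91 × 10^15.

9.91 × 10^15 photons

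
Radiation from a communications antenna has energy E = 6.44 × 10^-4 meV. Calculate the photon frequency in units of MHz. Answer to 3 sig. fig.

In SI units: E = 6.44 × 10^-4 meV = 1.0318 × 10^-25 J.
The photon relation is f = E/h, giving f = 1.557 × 10^8 Hz.
Converting to MHz: f = 155.7 MHz ≈ 156 MHz.

156 MHz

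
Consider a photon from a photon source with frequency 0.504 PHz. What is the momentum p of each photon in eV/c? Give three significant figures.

2.08 eV/c

In SI units: f = 0.504 PHz = 5.04·10^14 Hz.
For a photon p = hf/c, so p = 1.114·10^-27 kg·m/s.
Converting to eV/c: p = 2.084 eV/c ≈ 2.08 eV/c.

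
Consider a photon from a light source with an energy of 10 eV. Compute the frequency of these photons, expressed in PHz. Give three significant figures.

Use h = 6.62607015e-34 J·s, 1 eV = 1.602176634e-19 J.
First convert: E = 10 eV = 1.6022e-18 J.
The photon relation is f = E/h, giving f = 2.418e15 Hz.
Converting to PHz: f = 2.418 PHz ≈ 2.42 PHz.

2.42 PHz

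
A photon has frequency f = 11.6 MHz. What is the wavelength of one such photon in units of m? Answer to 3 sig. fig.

25.8 m

Convert to SI: f = 11.6 MHz = 1.16 × 10^7 Hz.
Apply λ = c/f: λ = 25.84 m.
So λ ≈ 25.8 m.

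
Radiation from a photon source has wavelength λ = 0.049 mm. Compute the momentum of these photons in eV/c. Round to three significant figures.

0.0253 eV/c

In SI units: λ = 0.049 mm = 4.9e-5 m.
The photon relation is p = h/λ, giving p = 1.352e-29 kg·m/s.
Converting to eV/c: p = 0.02530 eV/c ≈ 0.0253 eV/c.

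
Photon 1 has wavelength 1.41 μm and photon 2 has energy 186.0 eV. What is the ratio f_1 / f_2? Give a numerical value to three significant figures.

4.73e-3

f_1 = 2.126e14 Hz (from wavelength = 1.41 μm, via f = c/λ).
f_2 = 4.497e16 Hz (from energy = 186.0 eV, via f = E/h).
Ratio = 2.126e14 / 4.497e16 = 4.73e-3.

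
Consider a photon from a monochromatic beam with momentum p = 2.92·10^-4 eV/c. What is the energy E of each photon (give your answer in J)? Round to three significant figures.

Convert to SI: p = 2.92·10^-4 eV/c = 1.5605·10^-31 kg·m/s.
The photon relation is E = pc, giving E = 4.678·10^-23 J.
So E ≈ 4.68·10^-23 J.

4.68·10^-23 J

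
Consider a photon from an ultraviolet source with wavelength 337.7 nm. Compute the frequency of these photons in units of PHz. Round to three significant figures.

0.888 PHz

In SI units: λ = 337.7 nm = 3.377e-7 m.
For a photon f = c/λ, so f = 8.877e14 Hz.
Converting to PHz: f = 0.8877 PHz ≈ 0.888 PHz.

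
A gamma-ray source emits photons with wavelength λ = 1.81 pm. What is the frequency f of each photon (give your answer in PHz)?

In SI units: λ = 1.81 pm = 1.81 × 10^-12 m.
For a photon f = c/λ, so f = 1.656 × 10^20 Hz.
Converting to PHz: f = 165600 PHz ≈ 1.66 × 10^5 PHz.

1.66 × 10^5 PHz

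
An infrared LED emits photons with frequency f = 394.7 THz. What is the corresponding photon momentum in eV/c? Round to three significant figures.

1.63 eV/c

Use h = 6.62607015e-34 J·s, c = 2.99792458e8 m/s, 1 eV = 1.602176634e-19 J.
In SI units: f = 394.7 THz = 3.947e14 Hz.
Apply p = hf/c: p = 8.724e-28 kg·m/s.
Converting to eV/c: p = 1.632 eV/c ≈ 1.63 eV/c.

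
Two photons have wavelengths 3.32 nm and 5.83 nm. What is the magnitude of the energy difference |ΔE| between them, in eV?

Using E = hc/λ: E₁ = 5.983e-17 J, E₂ = 3.407e-17 J.
|ΔE| = |5.983e-17 − 3.407e-17| = 2.58e-17 J = 161 eV.

161 eV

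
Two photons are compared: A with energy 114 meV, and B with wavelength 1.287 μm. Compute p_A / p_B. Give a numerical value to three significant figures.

0.118

p_A = 6.092 × 10^-29 kg·m/s (from energy = 114 meV, via p = E/c).
p_B = 5.148 × 10^-28 kg·m/s (from wavelength = 1.287 μm, via p = h/λ).
Ratio = 6.092 × 10^-29 / 5.148 × 10^-28 = 0.118.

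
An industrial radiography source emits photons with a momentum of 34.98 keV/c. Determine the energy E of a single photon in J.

In SI units: p = 34.98 keV/c = 1.8694e-23 kg·m/s.
The photon relation is E = pc, giving E = 5.604e-15 J.
So E ≈ 5.60e-15 J.

5.60e-15 J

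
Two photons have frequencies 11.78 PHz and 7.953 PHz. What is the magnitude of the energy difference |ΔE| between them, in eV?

15.8 eV

Using E = hf: E₁ = 7.8055 × 10^-18 J, E₂ = 5.2697 × 10^-18 J.
|ΔE| = |7.8055 × 10^-18 − 5.2697 × 10^-18| = 2.54 × 10^-18 J = 15.8 eV.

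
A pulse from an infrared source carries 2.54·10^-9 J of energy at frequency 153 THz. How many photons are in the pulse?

2.51·10^10 photons

Per-photon energy: E = 1.014·10^-19 J (from frequency = 153 THz).
N = E_total / E_photon = 2.54·10^-9 J / 1.014·10^-19 J = 2.51·10^10.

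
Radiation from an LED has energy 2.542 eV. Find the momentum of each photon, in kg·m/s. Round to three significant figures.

1.36e-27 kg·m/s

Use c = 2.99792458e8 m/s, 1 eV = 1.602176634e-19 J.
In SI units: E = 2.542 eV = 4.0727e-19 J.
Apply p = E/c: p = 1.359e-27 kg·m/s.
So p ≈ 1.36e-27 kg·m/s.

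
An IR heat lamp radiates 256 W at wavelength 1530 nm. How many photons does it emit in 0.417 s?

Total energy: E_total = P·t = 256 × 0.417 = 106.8 J.
Per-photon energy: E = 1.298e-19 J.
N = E_total / E_photon = 8.22e20.

8.22e20 photons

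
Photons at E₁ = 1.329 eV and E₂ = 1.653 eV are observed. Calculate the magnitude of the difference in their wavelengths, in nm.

183 nm

Using λ = hc/E: λ₁ = 9.3291e-7 m, λ₂ = 7.5006e-7 m.
|Δλ| = |9.3291e-7 − 7.5006e-7| = 1.83e-7 m = 183 nm.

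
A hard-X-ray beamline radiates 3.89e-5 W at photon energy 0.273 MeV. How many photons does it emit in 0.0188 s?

1.67e7 photons

Total energy: E_total = P·t = 3.89e-5 × 0.0188 = 7.313e-7 J.
Per-photon energy: E = 4.374e-14 J.
N = E_total / E_photon = 1.67e7.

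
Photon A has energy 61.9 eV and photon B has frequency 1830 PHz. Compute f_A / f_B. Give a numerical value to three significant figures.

f_A = 1.497·10^16 Hz (from energy = 61.9 eV, via f = E/h).
f_B = 1.830·10^18 Hz (from frequency = 1830 PHz, via f given directly).
Ratio = 1.497·10^16 / 1.830·10^18 = 8.18·10^-3.

8.18·10^-3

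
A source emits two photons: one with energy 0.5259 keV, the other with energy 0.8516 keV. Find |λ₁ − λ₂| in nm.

Using λ = hc/E: λ₁ = 2.3576e-9 m, λ₂ = 1.4559e-9 m.
|Δλ| = |2.3576e-9 − 1.4559e-9| = 9.02e-10 m = 0.902 nm.

0.902 nm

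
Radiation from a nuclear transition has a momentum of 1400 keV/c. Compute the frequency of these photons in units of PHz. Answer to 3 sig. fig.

3.39 × 10^5 PHz

First convert: p = 1400 keV/c = 7.4820 × 10^-22 kg·m/s.
For a photon f = pc/h, so f = 3.385 × 10^20 Hz.
Converting to PHz: f = 338500 PHz ≈ 3.39 × 10^5 PHz.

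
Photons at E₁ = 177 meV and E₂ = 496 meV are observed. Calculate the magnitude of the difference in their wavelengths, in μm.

Using λ = hc/E: λ₁ = 7.005·10^-6 m, λ₂ = 2.500·10^-6 m.
|Δλ| = |7.005·10^-6 − 2.500·10^-6| = 4.51·10^-6 m = 4.51 μm.

4.51 μm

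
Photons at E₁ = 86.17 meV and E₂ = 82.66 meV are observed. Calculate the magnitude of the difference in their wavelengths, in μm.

0.611 μm

Using λ = hc/E: λ₁ = 1.4388e-5 m, λ₂ = 1.4999e-5 m.
|Δλ| = |1.4388e-5 − 1.4999e-5| = 6.11e-7 m = 0.611 μm.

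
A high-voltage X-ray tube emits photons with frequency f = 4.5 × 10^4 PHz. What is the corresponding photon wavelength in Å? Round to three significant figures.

0.0666 Å

Use c = 2.99792458 × 10^8 m/s.
Convert to SI: f = 4.5 × 10^4 PHz = 4.5 × 10^19 Hz.
Since λ = c/f for a photon, λ = 6.662 × 10^-12 m.
Converting to Å: λ = 0.06662 Å ≈ 0.0666 Å.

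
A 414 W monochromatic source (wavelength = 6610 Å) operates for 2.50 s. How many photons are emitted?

Total energy: E_total = P·t = 414 × 2.50 = 1035 J.
Per-photon energy: E = 3.005e-19 J.
N = E_total / E_photon = 3.44e21.

3.44e21 photons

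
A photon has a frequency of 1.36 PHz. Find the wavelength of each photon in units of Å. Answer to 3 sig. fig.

In SI units: f = 1.36 PHz = 1.36 × 10^15 Hz.
Since λ = c/f for a photon, λ = 2.204 × 10^-7 m.
Converting to Å: λ = 2204 Å ≈ 2200 Å.

2200 Å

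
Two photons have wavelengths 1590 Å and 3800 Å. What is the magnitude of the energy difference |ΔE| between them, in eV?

Using E = hc/λ: E₁ = 1.249e-18 J, E₂ = 5.227e-19 J.
|ΔE| = |1.249e-18 − 5.227e-19| = 7.27e-19 J = 4.54 eV.

4.54 eV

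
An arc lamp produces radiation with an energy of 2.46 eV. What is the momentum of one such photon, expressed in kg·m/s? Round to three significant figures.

1.31 × 10^-27 kg·m/s

Convert to SI: E = 2.46 eV = 3.9414 × 10^-19 J.
The photon relation is p = E/c, giving p = 1.315 × 10^-27 kg·m/s.
So p ≈ 1.31 × 10^-27 kg·m/s.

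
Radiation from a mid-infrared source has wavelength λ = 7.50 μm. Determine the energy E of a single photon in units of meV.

Take h = 6.62607015·10^-34 J·s, c = 2.99792458·10^8 m/s, 1 eV = 1.602176634·10^-19 J.
First convert: λ = 7.50 μm = 7.50·10^-6 m.
The photon relation is E = hc/λ, giving E = 2.649·10^-20 J.
Converting to meV: E = 165.3 meV ≈ 165 meV.

165 meV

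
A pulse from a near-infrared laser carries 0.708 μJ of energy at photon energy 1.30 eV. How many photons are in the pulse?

3.40 × 10^12 photons

Per-photon energy: E = 2.083 × 10^-19 J (from energy = 1.30 eV).
N = E_total / E_photon = 7.08 × 10^-7 J / 2.083 × 10^-19 J = 3.40 × 10^12.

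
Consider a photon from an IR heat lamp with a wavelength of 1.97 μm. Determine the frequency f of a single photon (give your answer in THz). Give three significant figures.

152 THz

First convert: λ = 1.97 μm = 1.97·10^-6 m.
Since f = c/λ for a photon, f = 1.522·10^14 Hz.
Converting to THz: f = 152.2 THz ≈ 152 THz.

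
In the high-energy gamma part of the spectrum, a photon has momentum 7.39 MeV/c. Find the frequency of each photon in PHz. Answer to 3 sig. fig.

1.79 × 10^6 PHz

First convert: p = 7.39 MeV/c = 3.9494 × 10^-21 kg·m/s.
Since f = pc/h for a photon, f = 1.787 × 10^21 Hz.
Converting to PHz: f = 1.787 × 10^6 PHz ≈ 1.79 × 10^6 PHz.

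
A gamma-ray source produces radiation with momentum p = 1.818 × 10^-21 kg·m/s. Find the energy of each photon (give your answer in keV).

Take c = 2.99792458 × 10^8 m/s, 1 eV = 1.602176634 × 10^-19 J.
For a photon E = pc, so E = 5.450 × 10^-13 J.
Converting to keV: E = 3402 keV ≈ 3400 keV.

3400 keV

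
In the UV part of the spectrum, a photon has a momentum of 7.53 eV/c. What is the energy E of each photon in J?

1.21e-18 J

Use c = 2.99792458e8 m/s, 1 eV = 1.602176634e-19 J.
First convert: p = 7.53 eV/c = 4.0242e-27 kg·m/s.
The photon relation is E = pc, giving E = 1.206e-18 J.
So E ≈ 1.21e-18 J.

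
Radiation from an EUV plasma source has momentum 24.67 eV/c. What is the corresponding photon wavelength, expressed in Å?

Take h = 6.62607015e-34 J·s, c = 2.99792458e8 m/s, 1 eV = 1.602176634e-19 J.
First convert: p = 24.67 eV/c = 1.3184e-26 kg·m/s.
Apply λ = h/p: λ = 5.026e-8 m.
Converting to Å: λ = 502.6 Å ≈ 503 Å.

503 Å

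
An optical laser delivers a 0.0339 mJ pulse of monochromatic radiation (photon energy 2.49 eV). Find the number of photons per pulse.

Per-photon energy: E = 3.989e-19 J (from energy = 2.49 eV).
N = E_total / E_photon = 3.39e-5 J / 3.989e-19 J = 8.50e13.

8.50e13 photons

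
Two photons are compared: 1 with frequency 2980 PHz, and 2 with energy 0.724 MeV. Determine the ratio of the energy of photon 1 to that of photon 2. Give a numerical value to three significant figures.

0.0170

E_1 = 1.975 × 10^-15 J (from frequency = 2980 PHz, via E = hf).
E_2 = 1.160 × 10^-13 J (from energy = 0.724 MeV, via E given directly).
Ratio = 1.975 × 10^-15 / 1.160 × 10^-13 = 0.0170.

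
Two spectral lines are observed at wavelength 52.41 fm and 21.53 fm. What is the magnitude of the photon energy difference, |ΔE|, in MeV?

33.9 MeV

Using E = hc/λ: E₁ = 3.7902 × 10^-12 J, E₂ = 9.2264 × 10^-12 J.
|ΔE| = |3.7902 × 10^-12 − 9.2264 × 10^-12| = 5.44 × 10^-12 J = 33.9 MeV.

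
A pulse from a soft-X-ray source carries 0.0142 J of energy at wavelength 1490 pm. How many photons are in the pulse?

1.07e14 photons

Per-photon energy: E = 1.333e-16 J (from wavelength = 1490 pm).
N = E_total / E_photon = 0.0142 J / 1.333e-16 J = 1.07e14.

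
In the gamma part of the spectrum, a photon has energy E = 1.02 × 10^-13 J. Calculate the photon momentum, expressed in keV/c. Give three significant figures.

637 keV/c

Take c = 2.99792458 × 10^8 m/s, 1 eV = 1.602176634 × 10^-19 J.
The photon relation is p = E/c, giving p = 3.402 × 10^-22 kg·m/s.
Converting to keV/c: p = 636.6 keV/c ≈ 637 keV/c.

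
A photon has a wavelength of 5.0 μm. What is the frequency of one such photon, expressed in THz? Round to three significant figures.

First convert: λ = 5.0 μm = 5.0e-6 m.
The photon relation is f = c/λ, giving f = 5.996e13 Hz.
Converting to THz: f = 59.96 THz ≈ 60.0 THz.

60.0 THz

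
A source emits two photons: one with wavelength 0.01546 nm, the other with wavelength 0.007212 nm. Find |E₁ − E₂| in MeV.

Using E = hc/λ: E₁ = 1.2849·10^-14 J, E₂ = 2.7544·10^-14 J.
|ΔE| = |1.2849·10^-14 − 2.7544·10^-14| = 1.47·10^-14 J = 0.0917 MeV.

0.0917 MeV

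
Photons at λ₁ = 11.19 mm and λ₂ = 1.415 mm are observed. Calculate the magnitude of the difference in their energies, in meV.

Using E = hc/λ: E₁ = 1.7752·10^-23 J, E₂ = 1.4038·10^-22 J.
|ΔE| = |1.7752·10^-23 − 1.4038·10^-22| = 1.23·10^-22 J = 0.765 meV.

0.765 meV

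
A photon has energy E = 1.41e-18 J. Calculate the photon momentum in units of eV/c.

8.80 eV/c

For a photon p = E/c, so p = 4.703e-27 kg·m/s.
Converting to eV/c: p = 8.801 eV/c ≈ 8.80 eV/c.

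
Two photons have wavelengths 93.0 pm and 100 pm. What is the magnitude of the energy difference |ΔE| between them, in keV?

Using E = hc/λ: E₁ = 2.136 × 10^-15 J, E₂ = 1.986 × 10^-15 J.
|ΔE| = |2.136 × 10^-15 − 1.986 × 10^-15| = 1.50 × 10^-16 J = 0.933 keV.

0.933 keV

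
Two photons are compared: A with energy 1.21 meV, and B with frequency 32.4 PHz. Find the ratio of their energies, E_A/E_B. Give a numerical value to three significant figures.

E_A = 1.939 × 10^-22 J (from energy = 1.21 meV, via E given directly).
E_B = 2.147 × 10^-17 J (from frequency = 32.4 PHz, via E = hf).
Ratio = 1.939 × 10^-22 / 2.147 × 10^-17 = 9.03 × 10^-6.

9.03 × 10^-6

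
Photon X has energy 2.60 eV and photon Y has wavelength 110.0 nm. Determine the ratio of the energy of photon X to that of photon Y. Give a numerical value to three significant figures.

E_X = 4.166e-19 J (from energy = 2.60 eV, via E given directly).
E_Y = 1.806e-18 J (from wavelength = 110.0 nm, via E = hc/λ).
Ratio = 4.166e-19 / 1.806e-18 = 0.231.

0.231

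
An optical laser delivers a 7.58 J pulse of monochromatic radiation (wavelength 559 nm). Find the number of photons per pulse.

Per-photon energy: E = 3.554e-19 J (from wavelength = 559 nm).
N = E_total / E_photon = 7.58 J / 3.554e-19 J = 2.13e19.

2.13e19 photons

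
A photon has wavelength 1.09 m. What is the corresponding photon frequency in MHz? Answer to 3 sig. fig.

275 MHz

For a photon f = c/λ, so f = 2.750e8 Hz.
Converting to MHz: f = 275.0 MHz ≈ 275 MHz.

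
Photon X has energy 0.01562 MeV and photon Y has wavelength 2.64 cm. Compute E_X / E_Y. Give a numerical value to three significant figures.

E_X = 2.503e-15 J (from energy = 0.01562 MeV, via E given directly).
E_Y = 7.524e-24 J (from wavelength = 2.64 cm, via E = hc/λ).
Ratio = 2.503e-15 / 7.524e-24 = 3.33e8.

3.33e8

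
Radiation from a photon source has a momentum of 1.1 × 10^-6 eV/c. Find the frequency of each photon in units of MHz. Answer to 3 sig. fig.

First convert: p = 1.1 × 10^-6 eV/c = 5.8787 × 10^-34 kg·m/s.
Apply f = pc/h: f = 2.660 × 10^8 Hz.
Converting to MHz: f = 266.0 MHz ≈ 266 MHz.

266 MHz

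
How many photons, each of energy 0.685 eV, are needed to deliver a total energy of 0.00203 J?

1.85·10^16 photons

Per-photon energy: E = 1.097·10^-19 J (from energy = 0.685 eV).
N = E_total / E_photon = 0.00203 J / 1.097·10^-19 J = 1.85·10^16.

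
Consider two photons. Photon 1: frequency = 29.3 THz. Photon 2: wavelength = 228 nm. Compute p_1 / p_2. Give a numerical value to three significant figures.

p_1 = 6.476·10^-29 kg·m/s (from frequency = 29.3 THz, via p = hf/c).
p_2 = 2.906·10^-27 kg·m/s (from wavelength = 228 nm, via p = h/λ).
Ratio = 6.476·10^-29 / 2.906·10^-27 = 0.0223.

0.0223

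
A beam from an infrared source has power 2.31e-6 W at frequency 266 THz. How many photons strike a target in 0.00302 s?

Total energy: E_total = P·t = 2.31e-6 × 0.00302 = 6.976e-9 J.
Per-photon energy: E = 1.763e-19 J.
N = E_total / E_photon = 3.96e10.

3.96e10 photons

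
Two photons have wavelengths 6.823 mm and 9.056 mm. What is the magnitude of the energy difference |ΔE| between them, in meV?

0.0448 meV

Using E = hc/λ: E₁ = 2.9114e-23 J, E₂ = 2.1935e-23 J.
|ΔE| = |2.9114e-23 − 2.1935e-23| = 7.18e-24 J = 0.0448 meV.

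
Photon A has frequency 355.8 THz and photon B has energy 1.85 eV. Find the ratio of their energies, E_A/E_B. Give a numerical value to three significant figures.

0.795

E_A = 2.358e-19 J (from frequency = 355.8 THz, via E = hf).
E_B = 2.964e-19 J (from energy = 1.85 eV, via E given directly).
Ratio = 2.358e-19 / 2.964e-19 = 0.795.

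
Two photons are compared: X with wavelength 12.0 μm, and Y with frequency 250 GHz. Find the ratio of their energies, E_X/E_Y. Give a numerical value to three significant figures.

99.9

E_X = 1.655e-20 J (from wavelength = 12.0 μm, via E = hc/λ).
E_Y = 1.657e-22 J (from frequency = 250 GHz, via E = hf).
Ratio = 1.655e-20 / 1.657e-22 = 99.9.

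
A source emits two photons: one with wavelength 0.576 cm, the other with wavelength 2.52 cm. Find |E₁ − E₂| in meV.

0.166 meV

Using E = hc/λ: E₁ = 3.449 × 10^-23 J, E₂ = 7.883 × 10^-24 J.
|ΔE| = |3.449 × 10^-23 − 7.883 × 10^-24| = 2.66 × 10^-23 J = 0.166 meV.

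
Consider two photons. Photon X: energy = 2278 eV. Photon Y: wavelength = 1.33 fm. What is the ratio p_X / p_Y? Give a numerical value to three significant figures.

2.44 × 10^-6

p_X = 1.217 × 10^-24 kg·m/s (from energy = 2278 eV, via p = E/c).
p_Y = 4.982 × 10^-19 kg·m/s (from wavelength = 1.33 fm, via p = h/λ).
Ratio = 1.217 × 10^-24 / 4.982 × 10^-19 = 2.44 × 10^-6.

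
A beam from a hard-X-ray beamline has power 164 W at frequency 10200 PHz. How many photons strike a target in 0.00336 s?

Total energy: E_total = P·t = 164 × 0.00336 = 0.5510 J.
Per-photon energy: E = 6.759 × 10^-15 J.
N = E_total / E_photon = 8.15 × 10^13.

8.15 × 10^13 photons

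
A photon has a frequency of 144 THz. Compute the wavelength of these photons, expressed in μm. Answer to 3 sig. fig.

2.08 μm

First convert: f = 144 THz = 1.44 × 10^14 Hz.
The photon relation is λ = c/f, giving λ = 2.082 × 10^-6 m.
Converting to μm: λ = 2.082 μm ≈ 2.08 μm.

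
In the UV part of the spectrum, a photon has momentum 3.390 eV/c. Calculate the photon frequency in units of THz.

820 THz

In SI units: p = 3.390 eV/c = 1.8117 × 10^-27 kg·m/s.
For a photon f = pc/h, so f = 8.197 × 10^14 Hz.
Converting to THz: f = 819.7 THz ≈ 820 THz.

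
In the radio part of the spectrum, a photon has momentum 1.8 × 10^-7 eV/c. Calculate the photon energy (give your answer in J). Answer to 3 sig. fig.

2.88 × 10^-26 J

First convert: p = 1.8 × 10^-7 eV/c = 9.6197 × 10^-35 kg·m/s.
Since E = pc for a photon, E = 2.884 × 10^-26 J.
So E ≈ 2.88 × 10^-26 J.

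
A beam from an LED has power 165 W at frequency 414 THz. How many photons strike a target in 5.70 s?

3.43 × 10^21 photons

Total energy: E_total = P·t = 165 × 5.70 = 940.5 J.
Per-photon energy: E = 2.743 × 10^-19 J.
N = E_total / E_photon = 3.43 × 10^21.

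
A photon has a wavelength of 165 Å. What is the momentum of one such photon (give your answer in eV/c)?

75.1 eV/c

Use h = 6.62607015e-34 J·s, c = 2.99792458e8 m/s, 1 eV = 1.602176634e-19 J.
First convert: λ = 165 Å = 1.65e-8 m.
The photon relation is p = h/λ, giving p = 4.016e-26 kg·m/s.
Converting to eV/c: p = 75.14 eV/c ≈ 75.1 eV/c.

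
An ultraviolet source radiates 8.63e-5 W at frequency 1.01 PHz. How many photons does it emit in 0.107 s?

1.38e13 photons

Total energy: E_total = P·t = 8.63e-5 × 0.107 = 9.234e-6 J.
Per-photon energy: E = 6.692e-19 J.
N = E_total / E_photon = 1.38e13.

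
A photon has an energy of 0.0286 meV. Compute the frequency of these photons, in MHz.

6920 MHz

Take h = 6.62607015e-34 J·s, 1 eV = 1.602176634e-19 J.
In SI units: E = 0.0286 meV = 4.5822e-24 J.
Since f = E/h for a photon, f = 6.915e9 Hz.
Converting to MHz: f = 6915 MHz ≈ 6920 MHz.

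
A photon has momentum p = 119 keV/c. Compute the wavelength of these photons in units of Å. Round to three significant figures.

0.104 Å

(h = 6.62607015e-34 J·s, c = 2.99792458e8 m/s, 1 eV = 1.602176634e-19 J.)
In SI units: p = 119 keV/c = 6.3597e-23 kg·m/s.
The photon relation is λ = h/p, giving λ = 1.042e-11 m.
Converting to Å: λ = 0.1042 Å ≈ 0.104 Å.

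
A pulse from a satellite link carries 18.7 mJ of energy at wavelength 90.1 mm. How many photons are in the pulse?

Per-photon energy: E = 2.205e-24 J (from wavelength = 90.1 mm).
N = E_total / E_photon = 0.0187 J / 2.205e-24 J = 8.48e21.

8.48e21 photons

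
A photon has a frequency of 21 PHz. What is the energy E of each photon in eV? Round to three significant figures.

86.8 eV

Use h = 6.62607015 × 10^-34 J·s, 1 eV = 1.602176634 × 10^-19 J.
Convert to SI: f = 21 PHz = 2.1 × 10^16 Hz.
Apply E = hf: E = 1.391 × 10^-17 J.
Converting to eV: E = 86.85 eV ≈ 86.8 eV.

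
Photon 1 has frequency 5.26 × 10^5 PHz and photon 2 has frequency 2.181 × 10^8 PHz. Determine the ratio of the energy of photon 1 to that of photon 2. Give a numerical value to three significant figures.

2.41 × 10^-3

E_1 = 3.485 × 10^-13 J (from frequency = 5.26 × 10^5 PHz, via E = hf).
E_2 = 1.445 × 10^-10 J (from frequency = 2.181 × 10^8 PHz, via E = hf).
Ratio = 3.485 × 10^-13 / 1.445 × 10^-10 = 2.41 × 10^-3.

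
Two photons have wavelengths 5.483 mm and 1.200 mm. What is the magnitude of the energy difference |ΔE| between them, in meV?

Using E = hc/λ: E₁ = 3.6229e-23 J, E₂ = 1.6554e-22 J.
|ΔE| = |3.6229e-23 − 1.6554e-22| = 1.29e-22 J = 0.807 meV.

0.807 meV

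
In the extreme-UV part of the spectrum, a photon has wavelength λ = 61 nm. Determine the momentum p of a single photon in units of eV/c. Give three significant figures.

20.3 eV/c

In SI units: λ = 61 nm = 6.1 × 10^-8 m.
Apply p = h/λ: p = 1.086 × 10^-26 kg·m/s.
Converting to eV/c: p = 20.33 eV/c ≈ 20.3 eV/c.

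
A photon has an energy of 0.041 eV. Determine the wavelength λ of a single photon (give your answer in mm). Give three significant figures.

0.0302 mm

Use h = 6.62607015 × 10^-34 J·s, c = 2.99792458 × 10^8 m/s, 1 eV = 1.602176634 × 10^-19 J.
First convert: E = 0.041 eV = 6.5689 × 10^-21 J.
Apply λ = hc/E: λ = 3.024 × 10^-5 m.
Converting to mm: λ = 0.03024 mm ≈ 0.0302 mm.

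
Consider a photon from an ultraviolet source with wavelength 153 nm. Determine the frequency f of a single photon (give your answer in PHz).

Take c = 2.99792458 × 10^8 m/s.
In SI units: λ = 153 nm = 1.53 × 10^-7 m.
For a photon f = c/λ, so f = 1.959 × 10^15 Hz.
Converting to PHz: f = 1.959 PHz ≈ 1.96 PHz.

1.96 PHz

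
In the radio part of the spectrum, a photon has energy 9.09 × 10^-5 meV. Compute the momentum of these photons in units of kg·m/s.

4.86 × 10^-35 kg·m/s

Use c = 2.99792458 × 10^8 m/s, 1 eV = 1.602176634 × 10^-19 J.
Convert to SI: E = 9.09 × 10^-5 meV = 1.4564 × 10^-26 J.
Since p = E/c for a photon, p = 4.858 × 10^-35 kg·m/s.
So p ≈ 4.86 × 10^-35 kg·m/s.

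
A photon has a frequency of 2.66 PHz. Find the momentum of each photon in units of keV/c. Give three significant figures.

0.0110 keV/c

Use h = 6.62607015e-34 J·s, c = 2.99792458e8 m/s, 1 eV = 1.602176634e-19 J.
First convert: f = 2.66 PHz = 2.66e15 Hz.
The photon relation is p = hf/c, giving p = 5.879e-27 kg·m/s.
Converting to keV/c: p = 0.01100 keV/c ≈ 0.0110 keV/c.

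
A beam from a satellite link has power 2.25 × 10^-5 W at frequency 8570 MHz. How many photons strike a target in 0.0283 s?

1.12 × 10^17 photons

Total energy: E_total = P·t = 2.25 × 10^-5 × 0.0283 = 6.367 × 10^-7 J.
Per-photon energy: E = 5.679 × 10^-24 J.
N = E_total / E_photon = 1.12 × 10^17.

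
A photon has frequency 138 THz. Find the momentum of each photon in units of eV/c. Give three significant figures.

First convert: f = 138 THz = 1.38e14 Hz.
The photon relation is p = hf/c, giving p = 3.050e-28 kg·m/s.
Converting to eV/c: p = 0.5707 eV/c ≈ 0.571 eV/c.

0.571 eV/c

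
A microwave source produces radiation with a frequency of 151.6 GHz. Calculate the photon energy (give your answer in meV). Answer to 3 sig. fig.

0.627 meV

Use h = 6.62607015·10^-34 J·s, 1 eV = 1.602176634·10^-19 J.
In SI units: f = 151.6 GHz = 1.516·10^11 Hz.
For a photon E = hf, so E = 1.005·10^-22 J.
Converting to meV: E = 0.6270 meV ≈ 0.627 meV.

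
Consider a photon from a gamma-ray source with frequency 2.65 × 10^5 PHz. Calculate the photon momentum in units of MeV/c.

1.10 MeV/c

(h = 6.62607015 × 10^-34 J·s, c = 2.99792458 × 10^8 m/s, 1 eV = 1.602176634 × 10^-19 J.)
Convert to SI: f = 2.65 × 10^5 PHz = 2.65 × 10^20 Hz.
For a photon p = hf/c, so p = 5.857 × 10^-22 kg·m/s.
Converting to MeV/c: p = 1.096 MeV/c ≈ 1.10 MeV/c.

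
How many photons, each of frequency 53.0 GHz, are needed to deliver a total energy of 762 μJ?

Per-photon energy: E = 3.512e-23 J (from frequency = 53.0 GHz).
N = E_total / E_photon = 7.62e-4 J / 3.512e-23 J = 2.17e19.

2.17e19 photons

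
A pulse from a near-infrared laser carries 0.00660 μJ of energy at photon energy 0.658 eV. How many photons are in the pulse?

6.26 × 10^10 photons

Per-photon energy: E = 1.054 × 10^-19 J (from energy = 0.658 eV).
N = E_total / E_photon = 6.60 × 10^-9 J / 1.054 × 10^-19 J = 6.26 × 10^10.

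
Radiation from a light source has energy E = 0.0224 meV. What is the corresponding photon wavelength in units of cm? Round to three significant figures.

Convert to SI: E = 0.0224 meV = 3.5889 × 10^-24 J.
The photon relation is λ = hc/E, giving λ = 0.05535 m.
Converting to cm: λ = 5.535 cm ≈ 5.54 cm.

5.54 cm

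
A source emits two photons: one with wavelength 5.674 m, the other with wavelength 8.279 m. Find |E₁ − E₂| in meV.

Using E = hc/λ: E₁ = 3.5010 × 10^-26 J, E₂ = 2.3994 × 10^-26 J.
|ΔE| = |3.5010 × 10^-26 − 2.3994 × 10^-26| = 1.10 × 10^-26 J = 6.88 × 10^-5 meV.

6.88 × 10^-5 meV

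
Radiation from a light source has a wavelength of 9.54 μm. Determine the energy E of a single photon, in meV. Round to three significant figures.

Use h = 6.62607015 × 10^-34 J·s, c = 2.99792458 × 10^8 m/s, 1 eV = 1.602176634 × 10^-19 J.
Convert to SI: λ = 9.54 μm = 9.54 × 10^-6 m.
The photon relation is E = hc/λ, giving E = 2.082 × 10^-20 J.
Converting to meV: E = 130.0 meV ≈ 130 meV.

130 meV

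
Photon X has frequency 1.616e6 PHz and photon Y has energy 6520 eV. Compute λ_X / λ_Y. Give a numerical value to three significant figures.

λ_X = 1.855e-13 m (from frequency = 1.616e6 PHz, via λ = c/f).
λ_Y = 1.902e-10 m (from energy = 6520 eV, via λ = hc/E).
Ratio = 1.855e-13 / 1.902e-10 = 9.76e-4.

9.76e-4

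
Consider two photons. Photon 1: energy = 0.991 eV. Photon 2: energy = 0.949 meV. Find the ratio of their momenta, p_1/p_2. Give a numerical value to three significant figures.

p_1 = 5.296 × 10^-28 kg·m/s (from energy = 0.991 eV, via p = E/c).
p_2 = 5.072 × 10^-31 kg·m/s (from energy = 0.949 meV, via p = E/c).
Ratio = 5.296 × 10^-28 / 5.072 × 10^-31 = 1040.

1040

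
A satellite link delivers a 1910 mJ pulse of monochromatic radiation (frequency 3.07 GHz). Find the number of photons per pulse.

Per-photon energy: E = 2.034 × 10^-24 J (from frequency = 3.07 GHz).
N = E_total / E_photon = 1.91 J / 2.034 × 10^-24 J = 9.39 × 10^23.

9.39 × 10^23 photons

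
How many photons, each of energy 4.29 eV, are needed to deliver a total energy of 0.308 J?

Per-photon energy: E = 6.873e-19 J (from energy = 4.29 eV).
N = E_total / E_photon = 0.308 J / 6.873e-19 J = 4.48e17.

4.48e17 photons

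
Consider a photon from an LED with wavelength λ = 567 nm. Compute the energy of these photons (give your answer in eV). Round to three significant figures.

2.19 eV

Use h = 6.62607015e-34 J·s, c = 2.99792458e8 m/s, 1 eV = 1.602176634e-19 J.
In SI units: λ = 567 nm = 5.67e-7 m.
Apply E = hc/λ: E = 3.503e-19 J.
Converting to eV: E = 2.187 eV ≈ 2.19 eV.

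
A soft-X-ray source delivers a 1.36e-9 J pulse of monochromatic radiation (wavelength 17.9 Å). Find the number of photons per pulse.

1.23e7 photons

Per-photon energy: E = 1.110e-16 J (from wavelength = 17.9 Å).
N = E_total / E_photon = 1.36e-9 J / 1.110e-16 J = 1.23e7.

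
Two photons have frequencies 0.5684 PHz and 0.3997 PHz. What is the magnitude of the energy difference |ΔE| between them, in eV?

0.698 eV

Using E = hf: E₁ = 3.7663e-19 J, E₂ = 2.6484e-19 J.
|ΔE| = |3.7663e-19 − 2.6484e-19| = 1.12e-19 J = 0.698 eV.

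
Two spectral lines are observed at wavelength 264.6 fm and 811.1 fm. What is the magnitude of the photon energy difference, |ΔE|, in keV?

3160 keV

Using E = hc/λ: E₁ = 7.5074 × 10^-13 J, E₂ = 2.4491 × 10^-13 J.
|ΔE| = |7.5074 × 10^-13 − 2.4491 × 10^-13| = 5.06 × 10^-13 J = 3160 keV.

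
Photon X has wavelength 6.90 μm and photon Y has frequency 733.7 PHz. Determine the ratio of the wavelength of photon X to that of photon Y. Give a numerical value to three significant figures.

λ_X = 6.900e-6 m (from wavelength = 6.90 μm, via λ given directly).
λ_Y = 4.086e-10 m (from frequency = 733.7 PHz, via λ = c/f).
Ratio = 6.900e-6 / 4.086e-10 = 1.69e4.

1.69e4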